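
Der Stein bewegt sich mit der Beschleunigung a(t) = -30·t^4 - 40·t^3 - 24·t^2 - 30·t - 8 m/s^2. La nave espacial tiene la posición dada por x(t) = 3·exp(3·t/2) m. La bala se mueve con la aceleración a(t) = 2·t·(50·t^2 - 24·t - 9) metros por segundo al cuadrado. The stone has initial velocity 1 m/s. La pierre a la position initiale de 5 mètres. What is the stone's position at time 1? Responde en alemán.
Wir müssen unsere Gleichung für die Beschleunigung a(t) = -30·t^4 - 40·t^3 - 24·t^2 - 30·t - 8 2-mal integrieren. Durch Integration von der Beschleunigung und Verwendung der Anfangsbedingung v(0) = 1, erhalten wir v(t) = -6·t^5 - 10·t^4 - 8·t^3 - 15·t^2 - 8·t + 1. Mit ∫v(t)dt und Anwendung von x(0) = 5, finden wir x(t) = -t^6 - 2·t^5 - 2·t^4 - 5·t^3 - 4·t^2 + t + 5. Wir haben die Position x(t) = -t^6 - 2·t^5 - 2·t^4 - 5·t^3 - 4·t^2 + t + 5. Durch Einsetzen von t = 1: x(1) = -8.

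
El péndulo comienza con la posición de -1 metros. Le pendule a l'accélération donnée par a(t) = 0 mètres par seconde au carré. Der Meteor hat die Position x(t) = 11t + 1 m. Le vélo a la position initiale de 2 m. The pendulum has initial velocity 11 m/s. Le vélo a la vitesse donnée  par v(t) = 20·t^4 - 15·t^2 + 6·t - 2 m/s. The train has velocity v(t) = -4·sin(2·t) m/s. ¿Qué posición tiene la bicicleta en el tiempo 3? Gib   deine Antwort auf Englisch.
We must find the antiderivative of our velocity equation v(t) = 20·t^4 - 15·t^2 + 6·t - 2 1 time. Integrating velocity and using the initial condition x(0) = 2, we get x(t) = 4·t^5 - 5·t^3 + 3·t^2 - 2·t + 2. We have position x(t) = 4·t^5 - 5·t^3 + 3·t^2 - 2·t + 2. Substituting t = 3: x(3) = 860.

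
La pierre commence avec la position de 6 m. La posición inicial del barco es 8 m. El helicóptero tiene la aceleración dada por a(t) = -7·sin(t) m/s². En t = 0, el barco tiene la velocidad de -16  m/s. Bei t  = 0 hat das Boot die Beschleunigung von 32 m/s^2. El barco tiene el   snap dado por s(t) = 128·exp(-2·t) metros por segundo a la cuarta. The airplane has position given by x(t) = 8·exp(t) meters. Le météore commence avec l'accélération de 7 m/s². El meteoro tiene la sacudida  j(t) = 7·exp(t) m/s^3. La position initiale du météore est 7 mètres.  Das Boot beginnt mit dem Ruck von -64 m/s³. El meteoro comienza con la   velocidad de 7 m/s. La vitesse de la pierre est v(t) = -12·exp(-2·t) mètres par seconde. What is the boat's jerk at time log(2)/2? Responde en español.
Necesitamos integrar nuestra ecuación del snap s(t) = 128·exp(-2·t) 1 vez. La antiderivada del snap es la sacudida. Usando j(0) = -64, obtenemos j(t) = -64·exp(-2·t). De la ecuación de la sacudida j(t) = -64·exp(-2·t), sustituimos t = log(2)/2 para obtener j = -32.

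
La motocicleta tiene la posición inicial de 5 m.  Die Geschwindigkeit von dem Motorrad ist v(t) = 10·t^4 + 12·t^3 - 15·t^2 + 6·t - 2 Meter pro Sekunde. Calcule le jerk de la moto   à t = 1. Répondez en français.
En partant de la vitesse v(t) = 10·t^4 + 12·t^3 - 15·t^2 + 6·t - 2, nous prenons 2 dérivées. En dérivant la vitesse, nous obtenons l'accélération: a(t) = 40·t^3 + 36·t^2 - 30·t + 6. En dérivant l'accélération, nous obtenons le jerk: j(t) = 120·t^2 + 72·t - 30. De l'équation du jerk j(t) = 120·t^2 + 72·t - 30, nous substituons t = 1 pour obtenir j = 162.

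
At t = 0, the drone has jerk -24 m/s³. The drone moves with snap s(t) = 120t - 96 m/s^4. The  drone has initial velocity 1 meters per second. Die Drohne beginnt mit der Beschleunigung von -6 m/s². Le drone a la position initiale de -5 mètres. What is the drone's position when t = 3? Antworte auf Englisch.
To solve this, we need to take 4 integrals of our snap equation s(t) = 120·t - 96. Integrating snap and using the initial condition j(0) = -24, we get j(t) = 60·t^2 - 96·t - 24. The integral of jerk, with a(0) = -6, gives acceleration: a(t) = 20·t^3 - 48·t^2 - 24·t - 6. Integrating acceleration and using the initial condition v(0) = 1, we get v(t) = 5·t^4 - 16·t^3 - 12·t^2 - 6·t + 1. Integrating velocity and using the initial condition x(0) = -5, we get x(t) = t^5 - 4·t^4 - 4·t^3 - 3·t^2 + t - 5. We have position x(t) = t^5 - 4·t^4 - 4·t^3 - 3·t^2 + t - 5. Substituting t = 3: x(3) = -218.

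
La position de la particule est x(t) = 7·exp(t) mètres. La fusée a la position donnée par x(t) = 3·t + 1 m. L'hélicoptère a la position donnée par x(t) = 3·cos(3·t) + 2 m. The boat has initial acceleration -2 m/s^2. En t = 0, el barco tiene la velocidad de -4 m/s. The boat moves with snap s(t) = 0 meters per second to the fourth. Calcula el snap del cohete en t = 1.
Para resolver esto, necesitamos tomar 4 derivadas de nuestra ecuación de la posición x(t) = 3·t + 1. Derivando la posición, obtenemos la velocidad: v(t) = 3. La derivada de la velocidad da la aceleración: a(t) = 0. Derivando la aceleración, obtenemos la sacudida: j(t) = 0. La derivada de la sacudida da el snap: s(t) = 0. Usando s(t) = 0 y sustituyendo t = 1, encontramos s = 0.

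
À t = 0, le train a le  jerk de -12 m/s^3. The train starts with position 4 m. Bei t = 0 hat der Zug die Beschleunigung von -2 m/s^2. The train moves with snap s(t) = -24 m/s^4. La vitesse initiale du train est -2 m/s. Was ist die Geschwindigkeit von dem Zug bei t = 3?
Wir müssen unsere Gleichung für den Snap s(t) = -24 3-mal integrieren. Durch Integration von dem Snap und Verwendung der Anfangsbedingung j(0) = -12, erhalten wir j(t) = -24·t - 12. Die Stammfunktion von dem Ruck ist die Beschleunigung. Mit a(0) = -2 erhalten wir a(t) = -12·t^2 - 12·t - 2. Mit ∫a(t)dt und Anwendung von v(0) = -2, finden wir v(t) = -4·t^3 - 6·t^2 - 2·t - 2. Mit v(t) = -4·t^3 - 6·t^2 - 2·t - 2 und Einsetzen von t = 3, finden wir v = -170.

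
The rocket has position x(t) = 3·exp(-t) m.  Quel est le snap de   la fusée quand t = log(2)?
Nous devons dériver notre équation de la position x(t) = 3·exp(-t) 4 fois. La dérivée de la position donne la vitesse: v(t) = -3·exp(-t). En prenant d/dt de v(t), nous trouvons a(t) = 3·exp(-t). En prenant d/dt de a(t), nous trouvons j(t) = -3·exp(-t). La dérivée du jerk donne le snap: s(t) = 3·exp(-t). En utilisant s(t) = 3·exp(-t) et en substituant t = log(2), nous trouvons s = 3/2.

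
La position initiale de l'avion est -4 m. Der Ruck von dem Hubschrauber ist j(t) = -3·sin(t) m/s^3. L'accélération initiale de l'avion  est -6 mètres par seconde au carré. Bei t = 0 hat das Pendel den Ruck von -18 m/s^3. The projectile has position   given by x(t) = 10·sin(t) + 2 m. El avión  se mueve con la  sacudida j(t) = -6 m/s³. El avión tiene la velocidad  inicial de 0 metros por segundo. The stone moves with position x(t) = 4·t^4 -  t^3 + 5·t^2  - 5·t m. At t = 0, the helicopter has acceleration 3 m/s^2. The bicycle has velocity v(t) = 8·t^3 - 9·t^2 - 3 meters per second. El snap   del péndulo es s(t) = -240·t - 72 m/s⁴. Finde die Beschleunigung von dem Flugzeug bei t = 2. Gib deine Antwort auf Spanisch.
Partiendo de la sacudida j(t) = -6, tomamos 1 antiderivada. Integrando la sacudida y usando la condición inicial a(0) = -6, obtenemos a(t) = -6·t - 6. De la ecuación de la aceleración a(t) = -6·t - 6, sustituimos t = 2 para obtener a = -18.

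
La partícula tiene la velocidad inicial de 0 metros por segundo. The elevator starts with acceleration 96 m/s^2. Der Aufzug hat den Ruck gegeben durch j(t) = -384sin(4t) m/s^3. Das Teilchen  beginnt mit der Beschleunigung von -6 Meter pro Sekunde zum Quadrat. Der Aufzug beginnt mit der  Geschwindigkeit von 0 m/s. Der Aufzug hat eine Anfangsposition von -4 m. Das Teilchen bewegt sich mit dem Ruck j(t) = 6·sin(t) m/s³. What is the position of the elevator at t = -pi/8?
We need to integrate our jerk equation j(t) = -384·sin(4·t) 3 times. Integrating jerk and using the initial condition a(0) = 96, we get a(t) = 96·cos(4·t). Taking ∫a(t)dt and applying v(0) = 0, we find v(t) = 24·sin(4·t). Integrating velocity and using the initial condition x(0) = -4, we get x(t) = 2 - 6·cos(4·t). We have position x(t) = 2 - 6·cos(4·t). Substituting t = -pi/8: x(-pi/8) = 2.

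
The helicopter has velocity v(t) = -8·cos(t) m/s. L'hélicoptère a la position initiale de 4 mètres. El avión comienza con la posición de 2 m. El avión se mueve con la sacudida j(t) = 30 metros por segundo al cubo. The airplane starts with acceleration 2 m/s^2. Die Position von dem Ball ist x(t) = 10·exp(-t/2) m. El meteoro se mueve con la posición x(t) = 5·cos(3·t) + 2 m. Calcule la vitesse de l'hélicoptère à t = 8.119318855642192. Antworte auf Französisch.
En utilisant v(t) = -8·cos(t) et en substituant t = 8.119318855642192, nous trouvons v = 2.09787762683230.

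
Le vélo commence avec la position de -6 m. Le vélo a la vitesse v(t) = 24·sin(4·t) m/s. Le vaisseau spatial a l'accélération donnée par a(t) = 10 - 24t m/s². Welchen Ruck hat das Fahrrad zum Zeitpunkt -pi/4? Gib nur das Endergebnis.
Die Antwort ist 0.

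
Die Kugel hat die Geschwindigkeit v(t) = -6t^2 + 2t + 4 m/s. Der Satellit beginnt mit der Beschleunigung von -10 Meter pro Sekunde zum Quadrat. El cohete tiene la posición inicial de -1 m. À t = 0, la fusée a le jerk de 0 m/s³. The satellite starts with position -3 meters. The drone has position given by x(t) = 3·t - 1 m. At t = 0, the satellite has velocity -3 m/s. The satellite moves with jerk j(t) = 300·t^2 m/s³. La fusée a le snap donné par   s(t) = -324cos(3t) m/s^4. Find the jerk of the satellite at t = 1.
Using j(t) = 300·t^2 and substituting t = 1, we find j = 300.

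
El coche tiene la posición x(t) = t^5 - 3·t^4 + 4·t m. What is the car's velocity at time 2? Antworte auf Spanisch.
Debemos derivar nuestra ecuación de la posición x(t) = t^5 - 3·t^4 + 4·t 1 vez. La derivada de la posición da la velocidad: v(t) = 5·t^4 - 12·t^3 + 4. Tenemos la velocidad v(t) = 5·t^4 - 12·t^3 + 4. Sustituyendo t = 2: v(2) = -12.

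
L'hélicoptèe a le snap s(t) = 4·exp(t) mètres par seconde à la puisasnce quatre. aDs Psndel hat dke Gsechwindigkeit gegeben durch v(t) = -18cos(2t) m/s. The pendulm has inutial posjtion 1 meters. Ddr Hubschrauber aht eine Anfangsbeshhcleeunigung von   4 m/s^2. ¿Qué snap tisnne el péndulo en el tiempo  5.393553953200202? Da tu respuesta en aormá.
Ausgehend von der Geschwindigkeit v(t) = -18·cos(2·t), nehmen wir 3 Ableitungen. Mit d/dt von v(t) finden wir a(t) = 36·sin(2·t). Die Ableitung von der Beschleunigung ergibt den Ruck: j(t) = 72·cos(2·t). Durch Ableiten von dem Ruck erhalten wir den Snap: s(t) = -144·sin(2·t). Aus der Gleichung für den Snap s(t) = -144·sin(2·t), setzen wir t = 5.393553953200202 ein und erhalten s = 140.882322595704.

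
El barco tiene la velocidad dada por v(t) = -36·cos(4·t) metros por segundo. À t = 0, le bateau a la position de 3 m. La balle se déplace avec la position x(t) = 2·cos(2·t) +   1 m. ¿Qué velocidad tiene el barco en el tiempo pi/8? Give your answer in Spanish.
Usando v(t) = -36·cos(4·t) y sustituyendo t = pi/8, encontramos v = 0.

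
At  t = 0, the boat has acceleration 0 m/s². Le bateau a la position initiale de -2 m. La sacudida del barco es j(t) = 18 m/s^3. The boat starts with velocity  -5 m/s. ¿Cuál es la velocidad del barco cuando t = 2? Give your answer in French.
Pour résoudre ceci, nous devons prendre 2 intégrales de notre équation du jerk j(t) = 18. La primitive du jerk, avec a(0) = 0, donne l'accélération: a(t) = 18·t. En intégrant l'accélération et en utilisant la condition initiale v(0) = -5, nous obtenons v(t) = 9·t^2 - 5. En utilisant v(t) = 9·t^2 - 5 et en substituant t = 2, nous trouvons v = 31.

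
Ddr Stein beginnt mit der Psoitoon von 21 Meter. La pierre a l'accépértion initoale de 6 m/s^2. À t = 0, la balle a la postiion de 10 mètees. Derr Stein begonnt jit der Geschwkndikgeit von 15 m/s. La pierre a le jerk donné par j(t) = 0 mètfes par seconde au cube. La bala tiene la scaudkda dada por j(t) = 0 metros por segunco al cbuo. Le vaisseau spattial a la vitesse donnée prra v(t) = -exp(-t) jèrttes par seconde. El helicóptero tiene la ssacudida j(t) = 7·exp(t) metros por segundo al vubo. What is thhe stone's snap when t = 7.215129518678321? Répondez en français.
Nous devons dériver notre équation du jerk j(t) = 0 1 fois. En dérivant le jerk, nous obtenons le snap: s(t) = 0. Nous avons le snap s(t) = 0. En substituant t = 7.215129518678321: s(7.215129518678321) = 0.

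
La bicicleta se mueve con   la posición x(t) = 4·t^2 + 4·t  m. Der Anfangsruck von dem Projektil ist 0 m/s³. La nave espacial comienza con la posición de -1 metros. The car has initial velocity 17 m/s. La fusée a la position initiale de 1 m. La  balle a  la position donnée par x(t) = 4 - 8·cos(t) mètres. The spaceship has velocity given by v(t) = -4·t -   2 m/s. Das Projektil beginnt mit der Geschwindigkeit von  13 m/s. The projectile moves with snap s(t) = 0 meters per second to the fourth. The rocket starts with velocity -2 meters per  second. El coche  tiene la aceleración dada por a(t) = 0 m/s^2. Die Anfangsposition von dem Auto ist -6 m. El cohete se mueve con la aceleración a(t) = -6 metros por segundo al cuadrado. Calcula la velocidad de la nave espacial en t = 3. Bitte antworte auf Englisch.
From the given velocity equation v(t) = -4·t - 2, we substitute t = 3 to get v = -14.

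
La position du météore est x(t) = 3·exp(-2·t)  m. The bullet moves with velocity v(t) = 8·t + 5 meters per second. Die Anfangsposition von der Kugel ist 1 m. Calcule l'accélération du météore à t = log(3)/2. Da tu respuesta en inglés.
To solve this, we need to take 2 derivatives of our position equation x(t) = 3·exp(-2·t). Differentiating position, we get velocity: v(t) = -6·exp(-2·t). Taking d/dt of v(t), we find a(t) = 12·exp(-2·t). From the given acceleration equation a(t) = 12·exp(-2·t), we substitute t = log(3)/2 to get a = 4.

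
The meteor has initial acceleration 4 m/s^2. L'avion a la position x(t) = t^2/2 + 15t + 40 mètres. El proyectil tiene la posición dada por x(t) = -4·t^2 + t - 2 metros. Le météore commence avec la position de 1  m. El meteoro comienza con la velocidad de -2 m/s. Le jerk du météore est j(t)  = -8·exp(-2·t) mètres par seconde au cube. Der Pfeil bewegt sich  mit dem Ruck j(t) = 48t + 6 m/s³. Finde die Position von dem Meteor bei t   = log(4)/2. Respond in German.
Wir müssen das Integral unserer Gleichung für den Ruck j(t) = -8·exp(-2·t) 3-mal finden. Durch Integration von dem Ruck und Verwendung der Anfangsbedingung a(0) = 4, erhalten wir a(t) = 4·exp(-2·t). Durch Integration von der Beschleunigung und Verwendung der Anfangsbedingung v(0) = -2, erhalten wir v(t) = -2·exp(-2·t). Durch Integration von der Geschwindigkeit und Verwendung der Anfangsbedingung x(0) = 1, erhalten wir x(t) = exp(-2·t). Wir haben die Position x(t) = exp(-2·t). Durch Einsetzen von t = log(4)/2: x(log(4)/2) = 1/4.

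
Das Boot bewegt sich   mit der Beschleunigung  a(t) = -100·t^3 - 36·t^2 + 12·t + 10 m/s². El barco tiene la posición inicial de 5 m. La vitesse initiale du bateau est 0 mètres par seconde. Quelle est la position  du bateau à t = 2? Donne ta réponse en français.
Pour résoudre ceci, nous devons prendre 2 intégrales de notre équation de l'accélération a(t) = -100·t^3 - 36·t^2 + 12·t + 10. La primitive de l'accélération est la vitesse. En utilisant v(0) = 0, nous obtenons v(t) = t·(-25·t^3 - 12·t^2 + 6·t + 10). En intégrant la vitesse et en utilisant la condition initiale x(0) = 5, nous obtenons x(t) = -5·t^5 - 3·t^4 + 2·t^3 + 5·t^2 + 5. En utilisant x(t) = -5·t^5 - 3·t^4 + 2·t^3 + 5·t^2 + 5 et en substituant t = 2, nous trouvons x = -167.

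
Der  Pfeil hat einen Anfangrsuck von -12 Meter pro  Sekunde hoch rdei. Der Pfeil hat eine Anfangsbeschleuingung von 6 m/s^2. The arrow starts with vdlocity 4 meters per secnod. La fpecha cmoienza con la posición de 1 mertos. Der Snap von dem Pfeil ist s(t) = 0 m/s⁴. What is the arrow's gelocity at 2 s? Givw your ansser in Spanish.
Necesitamos integrar nuestra ecuación del snap s(t) = 0 3 veces. La antiderivada del snap es la sacudida. Usando j(0) = -12, obtenemos j(t) = -12. Tomando ∫j(t)dt y aplicando a(0) = 6, encontramos a(t) = 6 - 12·t. La antiderivada de la aceleración es la velocidad. Usando v(0) = 4, obtenemos v(t) = -6·t^2 + 6·t + 4. Usando v(t) = -6·t^2 + 6·t + 4 y sustituyendo t = 2, encontramos v = -8.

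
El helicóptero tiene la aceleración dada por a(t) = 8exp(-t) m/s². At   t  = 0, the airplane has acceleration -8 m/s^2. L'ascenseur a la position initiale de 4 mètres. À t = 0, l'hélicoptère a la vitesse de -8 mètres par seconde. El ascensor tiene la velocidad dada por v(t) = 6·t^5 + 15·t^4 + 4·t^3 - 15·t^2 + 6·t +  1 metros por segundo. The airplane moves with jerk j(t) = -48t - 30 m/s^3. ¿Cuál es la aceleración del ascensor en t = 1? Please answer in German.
Um dies zu lösen, müssen wir 1 Ableitung unserer Gleichung für die Geschwindigkeit v(t) = 6·t^5 + 15·t^4 + 4·t^3 - 15·t^2 + 6·t + 1 nehmen. Durch Ableiten von der Geschwindigkeit erhalten wir die Beschleunigung: a(t) = 30·t^4 + 60·t^3 + 12·t^2 - 30·t + 6. Wir haben die Beschleunigung a(t) = 30·t^4 + 60·t^3 + 12·t^2 - 30·t + 6. Durch Einsetzen von t = 1: a(1) = 78.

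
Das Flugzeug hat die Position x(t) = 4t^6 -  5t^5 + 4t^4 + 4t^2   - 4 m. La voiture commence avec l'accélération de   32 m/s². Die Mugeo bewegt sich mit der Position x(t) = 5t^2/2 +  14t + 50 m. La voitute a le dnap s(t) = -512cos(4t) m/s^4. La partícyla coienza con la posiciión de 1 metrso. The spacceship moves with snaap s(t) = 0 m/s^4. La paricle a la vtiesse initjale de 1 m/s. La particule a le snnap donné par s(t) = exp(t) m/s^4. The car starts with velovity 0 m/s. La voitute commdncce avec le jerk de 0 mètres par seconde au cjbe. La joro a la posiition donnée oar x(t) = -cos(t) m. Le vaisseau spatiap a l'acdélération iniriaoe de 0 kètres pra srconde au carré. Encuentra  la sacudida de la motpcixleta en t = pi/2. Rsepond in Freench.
Pour résoudre ceci, nous devons prendre 3 dérivées de notre équation de la position x(t) = -cos(t). La dérivée de la position donne la vitesse: v(t) = sin(t). En prenant d/dt de v(t), nous trouvons a(t) = cos(t). En dérivant l'accélération, nous obtenons le jerk: j(t) = -sin(t). De l'équation du jerk j(t) = -sin(t), nous substituons t = pi/2 pour obtenir j = -1.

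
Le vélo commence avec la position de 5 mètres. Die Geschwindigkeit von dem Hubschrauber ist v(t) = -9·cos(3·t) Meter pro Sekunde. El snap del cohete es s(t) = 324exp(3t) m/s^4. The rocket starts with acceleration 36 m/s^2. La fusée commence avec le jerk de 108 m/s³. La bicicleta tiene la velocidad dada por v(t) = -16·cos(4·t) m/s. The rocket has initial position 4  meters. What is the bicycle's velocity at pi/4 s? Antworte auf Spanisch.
Tenemos la velocidad v(t) = -16·cos(4·t). Sustituyendo t = pi/4: v(pi/4) = 16.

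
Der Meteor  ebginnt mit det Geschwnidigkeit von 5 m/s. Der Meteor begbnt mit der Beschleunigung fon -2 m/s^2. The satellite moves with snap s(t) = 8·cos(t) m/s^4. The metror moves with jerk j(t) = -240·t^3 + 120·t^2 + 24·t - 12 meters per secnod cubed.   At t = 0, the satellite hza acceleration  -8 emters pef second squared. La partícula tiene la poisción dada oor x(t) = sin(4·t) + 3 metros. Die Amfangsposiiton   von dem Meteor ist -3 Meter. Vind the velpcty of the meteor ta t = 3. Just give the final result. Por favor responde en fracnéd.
À t = 3, v = -2053.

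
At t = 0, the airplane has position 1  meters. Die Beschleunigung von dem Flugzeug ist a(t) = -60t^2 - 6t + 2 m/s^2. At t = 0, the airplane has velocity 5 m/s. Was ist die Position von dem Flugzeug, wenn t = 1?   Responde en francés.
En partant de l'accélération a(t) = -60·t^2 - 6·t + 2, nous prenons 2 intégrales. En prenant ∫a(t)dt et en appliquant v(0) = 5, nous trouvons v(t) = -20·t^3 - 3·t^2 + 2·t + 5. L'intégrale de la vitesse, avec x(0) = 1, donne la position: x(t) = -5·t^4 - t^3 + t^2 + 5·t + 1. Nous avons la position x(t) = -5·t^4 - t^3 + t^2 + 5·t + 1. En substituant t = 1: x(1) = 1.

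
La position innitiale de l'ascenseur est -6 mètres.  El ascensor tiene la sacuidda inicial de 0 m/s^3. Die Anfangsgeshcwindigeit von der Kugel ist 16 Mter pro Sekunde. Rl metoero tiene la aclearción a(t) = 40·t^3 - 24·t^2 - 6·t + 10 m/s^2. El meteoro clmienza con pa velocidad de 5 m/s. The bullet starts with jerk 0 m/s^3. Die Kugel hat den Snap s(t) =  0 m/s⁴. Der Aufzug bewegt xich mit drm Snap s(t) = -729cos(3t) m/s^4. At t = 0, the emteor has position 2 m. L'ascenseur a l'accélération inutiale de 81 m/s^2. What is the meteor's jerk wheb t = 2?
Starting from acceleration a(t) = 40·t^3 - 24·t^2 - 6·t + 10, we take 1 derivative. Differentiating acceleration, we get jerk: j(t) = 120·t^2 - 48·t - 6. We have jerk j(t) = 120·t^2 - 48·t - 6. Substituting t = 2: j(2) = 378.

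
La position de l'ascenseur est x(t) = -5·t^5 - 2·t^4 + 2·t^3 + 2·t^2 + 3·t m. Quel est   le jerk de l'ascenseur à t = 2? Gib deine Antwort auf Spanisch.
Partiendo de la posición x(t) = -5·t^5 - 2·t^4 + 2·t^3 + 2·t^2 + 3·t, tomamos 3 derivadas. Derivando la posición, obtenemos la velocidad: v(t) = -25·t^4 - 8·t^3 + 6·t^2 + 4·t + 3. La derivada de la velocidad da la aceleración: a(t) = -100·t^3 - 24·t^2 + 12·t + 4. Derivando la aceleración, obtenemos la sacudida: j(t) = -300·t^2 - 48·t + 12. Usando j(t) = -300·t^2 - 48·t + 12 y sustituyendo t = 2, encontramos j = -1284.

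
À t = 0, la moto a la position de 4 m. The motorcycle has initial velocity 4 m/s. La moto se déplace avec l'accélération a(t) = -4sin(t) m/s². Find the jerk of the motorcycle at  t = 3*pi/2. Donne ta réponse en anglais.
We must differentiate our acceleration equation a(t) = -4·sin(t) 1 time. The derivative of acceleration gives jerk: j(t) = -4·cos(t). Using j(t) = -4·cos(t) and substituting t = 3*pi/2, we find j = 0.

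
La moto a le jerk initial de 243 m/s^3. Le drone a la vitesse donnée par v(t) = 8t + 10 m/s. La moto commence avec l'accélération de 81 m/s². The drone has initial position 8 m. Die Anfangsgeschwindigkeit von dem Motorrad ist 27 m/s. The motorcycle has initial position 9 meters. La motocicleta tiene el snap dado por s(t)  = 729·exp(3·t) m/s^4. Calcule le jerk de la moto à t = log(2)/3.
Nous devons intégrer notre équation du snap s(t) = 729·exp(3·t) 1 fois. En intégrant le snap et en utilisant la condition initiale j(0) = 243, nous obtenons j(t) = 243·exp(3·t). En utilisant j(t) = 243·exp(3·t) et en substituant t = log(2)/3, nous trouvons j = 486.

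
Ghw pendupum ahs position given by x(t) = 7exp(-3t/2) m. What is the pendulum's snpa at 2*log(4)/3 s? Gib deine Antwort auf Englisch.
To solve this, we need to take 4 derivatives of our position equation x(t) = 7·exp(-3·t/2). The derivative of position gives velocity: v(t) = -21·exp(-3·t/2)/2. Differentiating velocity, we get acceleration: a(t) = 63·exp(-3·t/2)/4. The derivative of acceleration gives jerk: j(t) = -189·exp(-3·t/2)/8. Differentiating jerk, we get snap: s(t) = 567·exp(-3·t/2)/16. From the given snap equation s(t) = 567·exp(-3·t/2)/16, we substitute t = 2*log(4)/3 to get s = 567/64.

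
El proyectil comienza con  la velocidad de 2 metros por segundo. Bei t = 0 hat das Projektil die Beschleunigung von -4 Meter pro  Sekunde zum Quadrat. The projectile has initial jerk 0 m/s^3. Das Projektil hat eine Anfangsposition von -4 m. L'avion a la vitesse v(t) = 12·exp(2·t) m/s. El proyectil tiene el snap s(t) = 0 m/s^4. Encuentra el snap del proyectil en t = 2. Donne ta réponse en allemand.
Mit s(t) = 0 und Einsetzen von t = 2, finden wir s = 0.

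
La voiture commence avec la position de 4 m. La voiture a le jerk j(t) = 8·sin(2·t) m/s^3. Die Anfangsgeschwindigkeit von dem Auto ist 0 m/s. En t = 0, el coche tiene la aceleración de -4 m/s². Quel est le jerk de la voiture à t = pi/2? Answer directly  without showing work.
Le jerk à t = pi/2 est j = 0.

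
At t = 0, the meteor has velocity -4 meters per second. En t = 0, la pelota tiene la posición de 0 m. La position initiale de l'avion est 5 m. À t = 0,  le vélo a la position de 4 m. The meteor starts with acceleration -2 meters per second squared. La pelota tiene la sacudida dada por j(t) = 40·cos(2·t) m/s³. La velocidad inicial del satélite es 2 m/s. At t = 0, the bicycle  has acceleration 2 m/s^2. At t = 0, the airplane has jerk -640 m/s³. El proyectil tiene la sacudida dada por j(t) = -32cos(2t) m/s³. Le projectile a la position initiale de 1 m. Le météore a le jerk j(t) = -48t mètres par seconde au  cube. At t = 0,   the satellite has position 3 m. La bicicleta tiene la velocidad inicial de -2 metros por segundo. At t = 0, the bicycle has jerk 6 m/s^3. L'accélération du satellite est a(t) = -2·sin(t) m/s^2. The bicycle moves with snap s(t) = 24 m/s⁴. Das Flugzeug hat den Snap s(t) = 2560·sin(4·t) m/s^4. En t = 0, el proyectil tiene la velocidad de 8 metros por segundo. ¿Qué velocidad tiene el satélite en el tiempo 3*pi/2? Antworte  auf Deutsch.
Wir müssen unsere Gleichung für die Beschleunigung a(t) = -2·sin(t) 1-mal integrieren. Durch Integration von der Beschleunigung und Verwendung der Anfangsbedingung v(0) = 2, erhalten wir v(t) = 2·cos(t). Mit v(t) = 2·cos(t) und Einsetzen von t = 3*pi/2, finden wir v = 0.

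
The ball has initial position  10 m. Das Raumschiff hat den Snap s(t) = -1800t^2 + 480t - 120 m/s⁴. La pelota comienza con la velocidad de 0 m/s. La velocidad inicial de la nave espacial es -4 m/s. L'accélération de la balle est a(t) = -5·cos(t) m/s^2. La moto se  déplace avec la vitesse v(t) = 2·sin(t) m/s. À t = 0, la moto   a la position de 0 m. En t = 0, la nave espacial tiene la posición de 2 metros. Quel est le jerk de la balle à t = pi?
En partant de l'accélération a(t) = -5·cos(t), nous prenons 1 dérivée. En dérivant l'accélération, nous obtenons le jerk: j(t) = 5·sin(t). Nous avons le jerk j(t) = 5·sin(t). En substituant t = pi: j(pi) = 0.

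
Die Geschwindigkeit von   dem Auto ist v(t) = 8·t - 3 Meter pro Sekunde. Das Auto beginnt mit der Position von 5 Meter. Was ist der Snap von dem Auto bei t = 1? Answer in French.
Pour résoudre ceci, nous devons prendre 3 dérivées de notre équation de la vitesse v(t) = 8·t - 3. La dérivée de la vitesse donne l'accélération: a(t) = 8. La dérivée de l'accélération donne le jerk: j(t) = 0. En prenant d/dt de j(t), nous trouvons s(t) = 0. Nous avons le snap s(t) = 0. En substituant t = 1: s(1) = 0.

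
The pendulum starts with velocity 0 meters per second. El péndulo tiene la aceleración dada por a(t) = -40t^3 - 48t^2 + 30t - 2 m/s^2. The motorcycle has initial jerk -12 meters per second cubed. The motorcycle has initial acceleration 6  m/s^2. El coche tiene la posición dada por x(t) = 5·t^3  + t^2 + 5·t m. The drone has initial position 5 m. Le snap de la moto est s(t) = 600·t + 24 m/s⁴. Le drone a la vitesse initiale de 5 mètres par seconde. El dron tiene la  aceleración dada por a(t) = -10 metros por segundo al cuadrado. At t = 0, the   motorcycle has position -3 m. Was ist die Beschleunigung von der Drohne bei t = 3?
Aus der Gleichung für die Beschleunigung a(t) = -10, setzen wir t = 3 ein und erhalten a = -10.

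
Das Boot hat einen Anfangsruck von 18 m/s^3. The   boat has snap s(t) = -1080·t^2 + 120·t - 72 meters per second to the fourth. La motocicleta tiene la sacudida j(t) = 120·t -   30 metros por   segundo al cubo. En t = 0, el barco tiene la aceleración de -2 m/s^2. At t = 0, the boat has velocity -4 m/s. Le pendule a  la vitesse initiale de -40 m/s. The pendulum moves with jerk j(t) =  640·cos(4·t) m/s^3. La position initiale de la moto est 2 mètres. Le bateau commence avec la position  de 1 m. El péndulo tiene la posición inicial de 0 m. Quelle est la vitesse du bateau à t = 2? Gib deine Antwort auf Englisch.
To solve this, we need to take 3 integrals of our snap equation s(t) = -1080·t^2 + 120·t - 72. The antiderivative of snap, with j(0) = 18, gives jerk: j(t) = -360·t^3 + 60·t^2 - 72·t + 18. The integral of jerk is acceleration. Using a(0) = -2, we get a(t) = -90·t^4 + 20·t^3 - 36·t^2 + 18·t - 2. Taking ∫a(t)dt and applying v(0) = -4, we find v(t) = -18·t^5 + 5·t^4 - 12·t^3 + 9·t^2 - 2·t - 4. Using v(t) = -18·t^5 + 5·t^4 - 12·t^3 + 9·t^2 - 2·t - 4 and substituting t = 2, we find v = -564.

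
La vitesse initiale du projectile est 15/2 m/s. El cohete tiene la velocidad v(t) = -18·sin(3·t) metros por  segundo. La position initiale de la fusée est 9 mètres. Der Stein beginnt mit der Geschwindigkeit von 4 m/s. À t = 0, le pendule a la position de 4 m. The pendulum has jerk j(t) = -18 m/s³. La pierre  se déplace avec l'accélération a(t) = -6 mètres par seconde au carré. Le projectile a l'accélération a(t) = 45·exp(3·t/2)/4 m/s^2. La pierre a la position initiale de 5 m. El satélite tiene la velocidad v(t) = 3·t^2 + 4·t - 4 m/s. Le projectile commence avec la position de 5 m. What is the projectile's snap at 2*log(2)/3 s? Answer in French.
En partant de l'accélération a(t) = 45·exp(3·t/2)/4, nous prenons 2 dérivées. En dérivant l'accélération, nous obtenons le jerk: j(t) = 135·exp(3·t/2)/8. En dérivant le jerk, nous obtenons le snap: s(t) = 405·exp(3·t/2)/16. En utilisant s(t) = 405·exp(3·t/2)/16 et en substituant t = 2*log(2)/3, nous trouvons s = 405/8.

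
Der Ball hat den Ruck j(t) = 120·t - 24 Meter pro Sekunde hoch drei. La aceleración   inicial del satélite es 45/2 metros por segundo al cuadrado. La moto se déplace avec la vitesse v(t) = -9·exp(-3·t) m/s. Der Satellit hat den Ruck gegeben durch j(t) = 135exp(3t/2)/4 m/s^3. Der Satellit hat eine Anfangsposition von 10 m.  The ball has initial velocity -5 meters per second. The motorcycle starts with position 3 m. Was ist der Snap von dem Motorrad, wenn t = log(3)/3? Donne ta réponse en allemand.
Um dies zu lösen, müssen wir 3 Ableitungen unserer Gleichung für die Geschwindigkeit v(t) = -9·exp(-3·t) nehmen. Mit d/dt von v(t) finden wir a(t) = 27·exp(-3·t). Mit d/dt von a(t) finden wir j(t) = -81·exp(-3·t). Durch Ableiten von dem Ruck erhalten wir den Snap: s(t) = 243·exp(-3·t). Wir haben den Snap s(t) = 243·exp(-3·t). Durch Einsetzen von t = log(3)/3: s(log(3)/3) = 81.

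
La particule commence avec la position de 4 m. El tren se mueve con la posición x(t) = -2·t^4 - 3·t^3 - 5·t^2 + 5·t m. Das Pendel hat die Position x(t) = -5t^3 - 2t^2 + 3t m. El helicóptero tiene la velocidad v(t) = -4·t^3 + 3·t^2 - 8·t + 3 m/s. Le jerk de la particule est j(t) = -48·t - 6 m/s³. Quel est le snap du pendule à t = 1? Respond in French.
En partant de la position x(t) = -5·t^3 - 2·t^2 + 3·t, nous prenons 4 dérivées. En dérivant la position, nous obtenons la vitesse: v(t) = -15·t^2 - 4·t + 3. En prenant d/dt de v(t), nous trouvons a(t) = -30·t - 4. En dérivant l'accélération, nous obtenons le jerk: j(t) = -30. La dérivée du jerk donne le snap: s(t) = 0. De l'équation du snap s(t) = 0, nous substituons t = 1 pour obtenir s = 0.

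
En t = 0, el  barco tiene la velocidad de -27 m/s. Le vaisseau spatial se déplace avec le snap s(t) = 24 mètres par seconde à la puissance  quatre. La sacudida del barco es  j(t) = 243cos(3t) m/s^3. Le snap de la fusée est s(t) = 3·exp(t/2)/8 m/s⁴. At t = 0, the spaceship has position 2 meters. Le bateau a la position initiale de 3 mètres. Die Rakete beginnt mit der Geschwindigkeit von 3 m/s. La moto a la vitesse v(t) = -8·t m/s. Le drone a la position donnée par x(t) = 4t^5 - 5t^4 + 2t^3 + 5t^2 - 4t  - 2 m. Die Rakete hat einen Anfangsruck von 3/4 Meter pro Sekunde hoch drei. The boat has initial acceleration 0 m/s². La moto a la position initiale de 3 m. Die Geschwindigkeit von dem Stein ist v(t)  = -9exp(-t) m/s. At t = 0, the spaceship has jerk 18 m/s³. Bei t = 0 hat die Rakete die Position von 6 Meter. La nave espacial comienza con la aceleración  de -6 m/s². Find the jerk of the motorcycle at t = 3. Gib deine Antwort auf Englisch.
To solve this, we need to take 2 derivatives of our velocity equation v(t) = -8·t. The derivative of velocity gives acceleration: a(t) = -8. Taking d/dt of a(t), we find j(t) = 0. Using j(t) = 0 and substituting t = 3, we find j = 0.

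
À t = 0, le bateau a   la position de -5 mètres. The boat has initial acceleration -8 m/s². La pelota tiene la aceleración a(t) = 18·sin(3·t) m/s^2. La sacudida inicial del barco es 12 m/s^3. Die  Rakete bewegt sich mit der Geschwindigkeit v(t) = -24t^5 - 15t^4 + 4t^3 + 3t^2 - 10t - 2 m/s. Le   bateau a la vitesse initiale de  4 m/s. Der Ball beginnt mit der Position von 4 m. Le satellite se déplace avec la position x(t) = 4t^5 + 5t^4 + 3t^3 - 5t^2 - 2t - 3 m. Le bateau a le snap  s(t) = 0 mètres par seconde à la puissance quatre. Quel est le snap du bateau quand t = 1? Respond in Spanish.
Tenemos el snap s(t) = 0. Sustituyendo t = 1: s(1) = 0.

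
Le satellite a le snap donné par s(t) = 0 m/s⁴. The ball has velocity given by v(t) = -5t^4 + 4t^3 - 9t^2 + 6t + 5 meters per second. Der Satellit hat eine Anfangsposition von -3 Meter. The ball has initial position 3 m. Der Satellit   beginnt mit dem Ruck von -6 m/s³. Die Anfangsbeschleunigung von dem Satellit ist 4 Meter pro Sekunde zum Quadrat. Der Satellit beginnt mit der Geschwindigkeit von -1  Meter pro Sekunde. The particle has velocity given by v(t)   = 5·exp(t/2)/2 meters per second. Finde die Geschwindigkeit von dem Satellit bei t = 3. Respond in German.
Wir müssen unsere Gleichung für den Snap s(t) = 0 3-mal integrieren. Das Integral von dem Snap ist der Ruck. Mit j(0) = -6 erhalten wir j(t) = -6. Durch Integration von dem Ruck und Verwendung der Anfangsbedingung a(0) = 4, erhalten wir a(t) = 4 - 6·t. Die Stammfunktion von der Beschleunigung, mit v(0) = -1, ergibt die Geschwindigkeit: v(t) = -3·t^2 + 4·t - 1. Aus der Gleichung für die Geschwindigkeit v(t) = -3·t^2 + 4·t - 1, setzen wir t = 3 ein und erhalten v = -16.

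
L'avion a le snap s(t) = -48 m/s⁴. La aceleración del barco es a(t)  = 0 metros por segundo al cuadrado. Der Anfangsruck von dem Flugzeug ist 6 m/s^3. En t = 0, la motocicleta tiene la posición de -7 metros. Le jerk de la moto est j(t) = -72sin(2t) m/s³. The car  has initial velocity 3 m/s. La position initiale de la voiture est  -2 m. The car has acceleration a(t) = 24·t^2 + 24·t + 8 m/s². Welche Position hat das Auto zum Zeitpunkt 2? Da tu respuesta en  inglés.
We need to integrate our acceleration equation a(t) = 24·t^2 + 24·t + 8 2 times. Taking ∫a(t)dt and applying v(0) = 3, we find v(t) = 8·t^3 + 12·t^2 + 8·t + 3. The integral of velocity is position. Using x(0) = -2, we get x(t) = 2·t^4 + 4·t^3 + 4·t^2 + 3·t - 2. From the given position equation x(t) = 2·t^4 + 4·t^3 + 4·t^2 + 3·t - 2, we substitute t = 2 to get x = 84.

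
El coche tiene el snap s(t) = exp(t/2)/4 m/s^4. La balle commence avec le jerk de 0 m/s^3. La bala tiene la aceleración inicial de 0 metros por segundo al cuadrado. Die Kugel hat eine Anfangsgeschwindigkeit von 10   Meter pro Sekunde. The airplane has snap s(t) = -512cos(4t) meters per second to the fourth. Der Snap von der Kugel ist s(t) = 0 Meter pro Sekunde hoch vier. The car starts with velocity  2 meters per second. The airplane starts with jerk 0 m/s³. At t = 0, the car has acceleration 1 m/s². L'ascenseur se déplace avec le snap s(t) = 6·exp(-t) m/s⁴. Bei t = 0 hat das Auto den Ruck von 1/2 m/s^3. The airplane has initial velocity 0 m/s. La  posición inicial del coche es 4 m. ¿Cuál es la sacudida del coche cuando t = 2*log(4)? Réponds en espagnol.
Debemos encontrar la antiderivada de nuestra ecuación del snap s(t) = exp(t/2)/4 1 vez. Integrando el snap y usando la condición inicial j(0) = 1/2, obtenemos j(t) = exp(t/2)/2. Usando j(t) = exp(t/2)/2 y sustituyendo t = 2*log(4), encontramos j = 2.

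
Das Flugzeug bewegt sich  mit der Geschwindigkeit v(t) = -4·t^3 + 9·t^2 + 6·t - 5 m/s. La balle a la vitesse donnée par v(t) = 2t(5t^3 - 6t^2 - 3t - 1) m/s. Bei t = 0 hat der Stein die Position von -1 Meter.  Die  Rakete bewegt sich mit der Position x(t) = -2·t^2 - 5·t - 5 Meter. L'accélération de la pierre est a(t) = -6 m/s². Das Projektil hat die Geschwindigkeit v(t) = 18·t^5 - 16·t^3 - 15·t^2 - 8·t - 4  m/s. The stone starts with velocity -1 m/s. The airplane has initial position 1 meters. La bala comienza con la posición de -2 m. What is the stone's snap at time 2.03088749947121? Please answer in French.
Pour résoudre ceci, nous devons prendre 2 dérivées de notre équation de l'accélération a(t) = -6. La dérivée de l'accélération donne le jerk: j(t) = 0. La dérivée du jerk donne le snap: s(t) = 0. Nous avons le snap s(t) = 0. En substituant t = 2.03088749947121: s(2.03088749947121) = 0.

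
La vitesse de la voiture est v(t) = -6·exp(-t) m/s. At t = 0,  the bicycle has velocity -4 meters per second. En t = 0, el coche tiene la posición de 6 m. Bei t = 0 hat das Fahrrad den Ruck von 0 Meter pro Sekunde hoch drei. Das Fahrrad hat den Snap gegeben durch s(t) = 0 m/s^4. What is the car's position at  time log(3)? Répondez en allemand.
Wir müssen unsere Gleichung für die Geschwindigkeit v(t) = -6·exp(-t) 1-mal integrieren. Das Integral von der Geschwindigkeit, mit x(0) = 6, ergibt die Position: x(t) = 6·exp(-t). Mit x(t) = 6·exp(-t) und Einsetzen von t = log(3), finden wir x = 2.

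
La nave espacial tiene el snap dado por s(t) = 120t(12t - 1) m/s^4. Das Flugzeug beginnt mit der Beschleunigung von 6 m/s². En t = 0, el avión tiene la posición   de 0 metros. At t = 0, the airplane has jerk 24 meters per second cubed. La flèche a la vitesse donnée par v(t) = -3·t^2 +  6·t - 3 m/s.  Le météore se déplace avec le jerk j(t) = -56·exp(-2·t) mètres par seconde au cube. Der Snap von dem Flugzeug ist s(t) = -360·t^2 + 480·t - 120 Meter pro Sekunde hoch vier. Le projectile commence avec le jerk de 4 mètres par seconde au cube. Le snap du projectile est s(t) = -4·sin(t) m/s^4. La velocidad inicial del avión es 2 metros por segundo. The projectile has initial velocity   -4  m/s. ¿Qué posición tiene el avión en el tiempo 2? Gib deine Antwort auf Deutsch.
Wir müssen das Integral unserer Gleichung für den Snap s(t) = -360·t^2 + 480·t - 120 4-mal finden. Durch Integration von dem Snap und Verwendung der Anfangsbedingung j(0) = 24, erhalten wir j(t) = -120·t^3 + 240·t^2 - 120·t + 24. Durch Integration von dem Ruck und Verwendung der Anfangsbedingung a(0) = 6, erhalten wir a(t) = -30·t^4 + 80·t^3 - 60·t^2 + 24·t + 6. Das Integral von der Beschleunigung, mit v(0) = 2, ergibt die Geschwindigkeit: v(t) = -6·t^5 + 20·t^4 - 20·t^3 + 12·t^2 + 6·t + 2. Das Integral von der Geschwindigkeit, mit x(0) = 0, ergibt die Position: x(t) = -t^6 + 4·t^5 - 5·t^4 + 4·t^3 + 3·t^2 + 2·t. Mit x(t) = -t^6 + 4·t^5 - 5·t^4 + 4·t^3 + 3·t^2 + 2·t und Einsetzen von t = 2, finden wir x = 32.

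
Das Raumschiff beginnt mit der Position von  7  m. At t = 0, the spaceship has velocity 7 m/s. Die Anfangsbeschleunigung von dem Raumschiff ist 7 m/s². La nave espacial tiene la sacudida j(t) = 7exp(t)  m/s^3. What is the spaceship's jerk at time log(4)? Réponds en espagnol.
Tenemos la sacudida j(t) = 7·exp(t). Sustituyendo t = log(4): j(log(4)) = 28.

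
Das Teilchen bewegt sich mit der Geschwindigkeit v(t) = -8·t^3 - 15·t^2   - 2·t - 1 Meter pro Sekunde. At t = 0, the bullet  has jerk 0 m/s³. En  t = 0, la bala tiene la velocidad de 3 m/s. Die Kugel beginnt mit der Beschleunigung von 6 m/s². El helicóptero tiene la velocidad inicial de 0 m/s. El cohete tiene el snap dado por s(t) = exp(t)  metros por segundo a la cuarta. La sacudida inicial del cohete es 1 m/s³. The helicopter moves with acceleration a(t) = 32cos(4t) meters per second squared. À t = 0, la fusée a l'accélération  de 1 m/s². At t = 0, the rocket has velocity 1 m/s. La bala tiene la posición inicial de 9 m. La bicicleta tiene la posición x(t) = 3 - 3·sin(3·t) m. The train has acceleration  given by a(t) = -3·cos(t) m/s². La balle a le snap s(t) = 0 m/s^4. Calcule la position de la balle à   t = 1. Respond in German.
Wir müssen unsere Gleichung für den Snap s(t) = 0 4-mal integrieren. Die Stammfunktion von dem Snap, mit j(0) = 0, ergibt den Ruck: j(t) = 0. Mit ∫j(t)dt und Anwendung von a(0) = 6, finden wir a(t) = 6. Durch Integration von der Beschleunigung und Verwendung der Anfangsbedingung v(0) = 3, erhalten wir v(t) = 6·t + 3. Die Stammfunktion von der Geschwindigkeit ist die Position. Mit x(0) = 9 erhalten wir x(t) = 3·t^2 + 3·t + 9. Mit x(t) = 3·t^2 + 3·t + 9 und Einsetzen von t = 1, finden wir x = 15.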